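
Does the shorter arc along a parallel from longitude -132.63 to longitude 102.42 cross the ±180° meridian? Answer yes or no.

Naïve |102.42 − -132.63| = 235.05° > 180°, so the shorter arc goes the other way round — across 180°.
Signed shortest Δλ = ((102.42 − -132.63 + 180) mod 360) − 180 = -124.95°.
Going west by 124.95° from -132.63° passes through 180° before reaching +102.42°.

Yes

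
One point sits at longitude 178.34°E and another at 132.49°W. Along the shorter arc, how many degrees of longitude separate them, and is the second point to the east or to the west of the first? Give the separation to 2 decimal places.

Raw difference: -132.49 − 178.34 = -310.83°.
Normalise into (−180°, 180°]: -310.83° + 360° = 49.17°.
Positive ⇒ the second point lies to the east; separation 49.17°.

49.17° east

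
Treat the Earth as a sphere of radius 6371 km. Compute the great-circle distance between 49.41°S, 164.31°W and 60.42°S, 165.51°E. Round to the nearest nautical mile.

1217 nmi

Δλ = 165.51 − -164.31 = 329.82°; wrapped into (−180°, 180°]: -30.18°.
Δφ = -60.42 − -49.41 = -11.01°.
a = sin²(Δφ/2) + cos φ₁ · cos φ₂ · sin²(Δλ/2) = 0.030971.
c = 2·atan2(√a, √(1−a)) = 0.35381 rad → d = 6371·c ≈ 2254.15 km ≈ 1217.15 nmi.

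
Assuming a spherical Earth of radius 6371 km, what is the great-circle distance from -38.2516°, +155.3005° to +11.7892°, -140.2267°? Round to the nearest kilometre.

Δλ = -140.2267 − 155.3005 = -295.5272°; wrapped into (−180°, 180°]: 64.4728°.
Δφ = 11.7892 − -38.2516 = 50.0408°.
a = sin²(Δφ/2) + cos φ₁ · cos φ₂ · sin²(Δλ/2) = 0.397607.
c = 2·atan2(√a, √(1−a)) = 1.36455 rad → d = 6371·c ≈ 8693.56 km.

8694 km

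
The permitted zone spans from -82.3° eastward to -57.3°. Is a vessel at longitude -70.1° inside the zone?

Yes

Band width going east from -82.3° to -57.3°: ((-57.3 − -82.3) mod 360) = 25.0°.
Offset of -70.1° east of the west edge: ((-70.1 − -82.3) mod 360) = 12.2°.
12.2° ≤ 25.0° ⇒ inside.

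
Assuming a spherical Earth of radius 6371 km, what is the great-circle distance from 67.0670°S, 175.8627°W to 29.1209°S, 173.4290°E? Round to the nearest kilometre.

Δλ = 173.4290 − -175.8627 = 349.2917°; wrapped into (−180°, 180°]: -10.7083°.
Δφ = -29.1209 − -67.0670 = 37.9461°.
a = sin²(Δφ/2) + cos φ₁ · cos φ₂ · sin²(Δλ/2) = 0.108669.
c = 2·atan2(√a, √(1−a)) = 0.67187 rad → d = 6371·c ≈ 4280.46 km.

4280 km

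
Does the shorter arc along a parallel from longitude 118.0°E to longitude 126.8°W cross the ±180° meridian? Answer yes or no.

Naïve |-126.8 − 118.0| = 244.8° > 180°, so the shorter arc goes the other way round — across 180°.
Signed shortest Δλ = ((-126.8 − 118.0 + 180) mod 360) − 180 = 115.2°.
Going east by 115.2° from +118.0° passes through 180° before reaching -126.8°.

Yes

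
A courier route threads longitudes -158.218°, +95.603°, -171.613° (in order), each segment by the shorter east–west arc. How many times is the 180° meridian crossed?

2

Leg 1: -158.218° → +95.603°, shortest Δλ = -106.179° (west) — crosses 180°.
Leg 2: +95.603° → -171.613°, shortest Δλ = 92.784° (east) — crosses 180°.
Total crossings: 2.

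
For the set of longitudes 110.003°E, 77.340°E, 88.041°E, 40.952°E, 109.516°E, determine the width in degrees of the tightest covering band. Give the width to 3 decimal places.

Sort the longitudes: +40.952°, +77.340°, +88.041°, +109.516°, +110.003°.
Eastward gaps between consecutive values (wrapping around): 36.388°, 10.701°, 21.475°, 0.487°, 290.949°.
Largest gap = 290.949° ⇒ minimal covering band is its complement: 360° − 290.949° = 69.051°.
Band runs from +40.952° eastward to +110.003°.

69.051°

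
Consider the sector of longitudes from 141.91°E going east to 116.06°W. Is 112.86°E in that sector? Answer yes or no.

Band width going east from +141.91° to -116.06°: ((-116.06 − 141.91) mod 360) = 102.03°.
Offset of +112.86° east of the west edge: ((112.86 − 141.91) mod 360) = 330.95°.
330.95° > 102.03° ⇒ outside.

No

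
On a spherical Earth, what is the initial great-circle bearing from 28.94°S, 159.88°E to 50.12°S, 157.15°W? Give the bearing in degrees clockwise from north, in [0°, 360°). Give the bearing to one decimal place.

135.5°

Δλ = -157.15 − 159.88 = -317.03°; wrapped into (−180°, 180°]: 42.97°.
θ = atan2( sin Δλ · cos φ₂ , cos φ₁ · sin φ₂ − sin φ₁ · cos φ₂ · cos Δλ )
  = atan2(0.43704, -0.44454) = 135.487° → normalised to [0°, 360°): 135.487°.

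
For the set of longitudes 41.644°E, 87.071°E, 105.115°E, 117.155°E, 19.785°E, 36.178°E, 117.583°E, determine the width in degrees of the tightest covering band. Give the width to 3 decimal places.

Sort the longitudes: +19.785°, +36.178°, +41.644°, +87.071°, +105.115°, +117.155°, +117.583°.
Eastward gaps between consecutive values (wrapping around): 16.393°, 5.466°, 45.427°, 18.044°, 12.040°, 0.428°, 262.202°.
Largest gap = 262.202° ⇒ minimal covering band is its complement: 360° − 262.202° = 97.798°.
Band runs from +19.785° eastward to +117.583°.

97.798°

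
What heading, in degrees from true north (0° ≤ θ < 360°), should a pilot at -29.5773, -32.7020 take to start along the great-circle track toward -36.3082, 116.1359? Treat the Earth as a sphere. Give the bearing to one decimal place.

154.0°

Δλ = 116.1359 − -32.7020 = 148.8379°.
θ = atan2( sin Δλ · cos φ₂ , cos φ₁ · sin φ₂ − sin φ₁ · cos φ₂ · cos Δλ )
  = atan2(0.41699, -0.85534) = 154.010° → normalised to [0°, 360°): 154.010°.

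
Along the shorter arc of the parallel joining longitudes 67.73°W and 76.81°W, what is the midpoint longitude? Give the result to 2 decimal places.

Signed shortest Δλ from -67.73° to -76.81° is -9.08°.
Midpoint longitude = -67.73° + (-9.08°)/2 = -67.73° − 4.54° = -72.27°.

72.27°W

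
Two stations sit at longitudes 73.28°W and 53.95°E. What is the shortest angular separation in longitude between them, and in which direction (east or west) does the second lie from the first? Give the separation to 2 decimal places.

127.23° east

Raw difference: 53.95 − -73.28 = 127.23°.
Normalise into (−180°, 180°]: 127.23° stays 127.23°.
Positive ⇒ the second point lies to the east; separation 127.23°.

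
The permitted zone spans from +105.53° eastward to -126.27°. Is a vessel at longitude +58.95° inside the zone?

Band width going east from +105.53° to -126.27°: ((-126.27 − 105.53) mod 360) = 128.20°.
Offset of +58.95° east of the west edge: ((58.95 − 105.53) mod 360) = 313.42°.
313.42° > 128.20° ⇒ outside.

No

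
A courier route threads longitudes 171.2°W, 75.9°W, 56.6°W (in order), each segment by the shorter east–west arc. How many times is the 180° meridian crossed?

Leg 1: -171.2° → -75.9°, shortest Δλ = 95.3° (east) — does not cross 180°.
Leg 2: -75.9° → -56.6°, shortest Δλ = 19.3° (east) — does not cross 180°.
Total crossings: 0.

0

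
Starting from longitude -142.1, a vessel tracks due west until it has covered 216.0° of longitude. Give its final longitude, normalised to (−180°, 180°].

Start at -142.1°; shift −216.0° → -358.1°.
-358.1° lies outside (−180°, 180°]; add 360° → +1.9°.

+1.9°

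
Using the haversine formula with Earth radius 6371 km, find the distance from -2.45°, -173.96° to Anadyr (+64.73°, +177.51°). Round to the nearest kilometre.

Δλ = 177.51 − -173.96 = 351.47°; wrapped into (−180°, 180°]: -8.53°.
Δφ = 64.73 − -2.45 = 67.18°.
a = sin²(Δφ/2) + cos φ₁ · cos φ₂ · sin²(Δλ/2) = 0.308440.
c = 2·atan2(√a, √(1−a)) = 1.17763 rad → d = 6371·c ≈ 7502.65 km.

7503 km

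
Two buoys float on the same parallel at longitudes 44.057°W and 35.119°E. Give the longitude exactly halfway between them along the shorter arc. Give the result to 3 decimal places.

Signed shortest Δλ from -44.057° to +35.119° is +79.176°.
Midpoint longitude = -44.057° + (+79.176°)/2 = -44.057° + 39.588° = -4.469°.

4.469°W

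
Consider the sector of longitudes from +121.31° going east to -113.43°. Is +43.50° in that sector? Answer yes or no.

No

Band width going east from +121.31° to -113.43°: ((-113.43 − 121.31) mod 360) = 125.26°.
Offset of +43.50° east of the west edge: ((43.50 − 121.31) mod 360) = 282.19°.
282.19° > 125.26° ⇒ outside.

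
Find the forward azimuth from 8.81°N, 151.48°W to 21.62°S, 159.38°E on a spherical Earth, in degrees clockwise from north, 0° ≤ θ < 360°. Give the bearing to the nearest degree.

237°

Δλ = 159.38 − -151.48 = 310.86°; wrapped into (−180°, 180°]: -49.14°.
θ = atan2( sin Δλ · cos φ₂ , cos φ₁ · sin φ₂ − sin φ₁ · cos φ₂ · cos Δλ )
  = atan2(-0.70310, -0.45725) = -123.037° → normalised to [0°, 360°): 236.963°.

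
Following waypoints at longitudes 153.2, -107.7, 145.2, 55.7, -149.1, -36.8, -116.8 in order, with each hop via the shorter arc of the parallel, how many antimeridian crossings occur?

Leg 1: +153.2° → -107.7°, shortest Δλ = 99.1° (east) — crosses 180°.
Leg 2: -107.7° → +145.2°, shortest Δλ = -107.1° (west) — crosses 180°.
Leg 3: +145.2° → +55.7°, shortest Δλ = -89.5° (west) — does not cross 180°.
Leg 4: +55.7° → -149.1°, shortest Δλ = 155.2° (east) — crosses 180°.
Leg 5: -149.1° → -36.8°, shortest Δλ = 112.3° (east) — does not cross 180°.
Leg 6: -36.8° → -116.8°, shortest Δλ = -80.0° (west) — does not cross 180°.
Total crossings: 3.

3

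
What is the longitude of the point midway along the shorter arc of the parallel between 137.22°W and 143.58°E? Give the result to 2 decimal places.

176.82°W

Signed shortest Δλ from -137.22° to +143.58° is -79.20°.
Midpoint longitude = -137.22° + (-79.20°)/2 = -137.22° − 39.60° = -176.82°.
(The naïve average (-137.22 + +143.58)/2 = 3.18° is on the wrong side of the globe.)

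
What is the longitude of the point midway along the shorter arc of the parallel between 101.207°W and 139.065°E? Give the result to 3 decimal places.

Signed shortest Δλ from -101.207° to +139.065° is -119.728°.
Midpoint longitude = -101.207° + (-119.728°)/2 = -101.207° − 59.864° = -161.071°.
(The naïve average (-101.207 + +139.065)/2 = 18.929° is on the wrong side of the globe.)

161.071°W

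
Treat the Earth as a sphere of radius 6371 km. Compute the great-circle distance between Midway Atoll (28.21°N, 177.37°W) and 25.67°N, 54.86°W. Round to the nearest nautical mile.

6174 nmi

Δλ = -54.86 − -177.37 = 122.51°.
Δφ = 25.67 − 28.21 = -2.54°.
a = sin²(Δφ/2) + cos φ₁ · cos φ₂ · sin²(Δλ/2) = 0.611048.
c = 2·atan2(√a, √(1−a)) = 1.79476 rad → d = 6371·c ≈ 11434.42 km ≈ 6174.09 nmi.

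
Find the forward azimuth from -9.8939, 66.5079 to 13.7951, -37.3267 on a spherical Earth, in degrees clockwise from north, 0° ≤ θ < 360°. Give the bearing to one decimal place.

Δλ = -37.3267 − 66.5079 = -103.8346°.
θ = atan2( sin Δλ · cos φ₂ , cos φ₁ · sin φ₂ − sin φ₁ · cos φ₂ · cos Δλ )
  = atan2(-0.94298, 0.19500) = -78.316° → normalised to [0°, 360°): 281.684°.

281.7°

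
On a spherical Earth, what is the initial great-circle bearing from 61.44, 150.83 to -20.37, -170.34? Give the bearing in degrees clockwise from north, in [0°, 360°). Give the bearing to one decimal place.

Δλ = -170.34 − 150.83 = -321.17°; wrapped into (−180°, 180°]: 38.83°.
θ = atan2( sin Δλ · cos φ₂ , cos φ₁ · sin φ₂ − sin φ₁ · cos φ₂ · cos Δλ )
  = atan2(0.58780, -0.80784) = 143.960° → normalised to [0°, 360°): 143.960°.

144.0°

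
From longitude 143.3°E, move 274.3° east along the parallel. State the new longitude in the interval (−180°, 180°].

Start at +143.3°; shift +274.3° → +417.6°.
+417.6° lies outside (−180°, 180°]; subtract 360° → +57.6°.

57.6°E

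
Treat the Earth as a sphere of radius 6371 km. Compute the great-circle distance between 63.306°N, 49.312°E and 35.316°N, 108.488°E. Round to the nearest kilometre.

Δλ = 108.488 − 49.312 = 59.176°.
Δφ = 35.316 − 63.306 = -27.990°.
a = sin²(Δφ/2) + cos φ₁ · cos φ₂ · sin²(Δλ/2) = 0.147851.
c = 2·atan2(√a, √(1−a)) = 0.78936 rad → d = 6371·c ≈ 5029.04 km.

5029 km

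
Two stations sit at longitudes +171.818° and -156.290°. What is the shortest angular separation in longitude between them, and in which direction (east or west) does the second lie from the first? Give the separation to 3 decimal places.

31.892° east

Raw difference: -156.290 − 171.818 = -328.108°.
Normalise into (−180°, 180°]: -328.108° + 360° = 31.892°.
Positive ⇒ the second point lies to the east; separation 31.892°.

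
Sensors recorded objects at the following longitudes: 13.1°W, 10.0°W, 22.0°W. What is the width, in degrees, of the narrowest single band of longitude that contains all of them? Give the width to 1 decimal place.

12.0°

Sort the longitudes: -22.0°, -13.1°, -10.0°.
Eastward gaps between consecutive values (wrapping around): 8.9°, 3.1°, 348.0°.
Largest gap = 348.0° ⇒ minimal covering band is its complement: 360° − 348.0° = 12.0°.
Band runs from -22.0° eastward to -10.0°.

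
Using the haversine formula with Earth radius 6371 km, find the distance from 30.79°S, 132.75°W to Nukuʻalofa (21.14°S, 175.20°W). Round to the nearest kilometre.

Δλ = -175.20 − -132.75 = -42.45°.
Δφ = -21.14 − -30.79 = 9.65°.
a = sin²(Δφ/2) + cos φ₁ · cos φ₂ · sin²(Δλ/2) = 0.112090.
c = 2·atan2(√a, √(1−a)) = 0.68278 rad → d = 6371·c ≈ 4350.02 km.

4350 km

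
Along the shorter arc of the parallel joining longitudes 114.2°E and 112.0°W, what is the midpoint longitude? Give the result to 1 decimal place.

Signed shortest Δλ from +114.2° to -112.0° is +133.8°.
Midpoint longitude = +114.2° + (+133.8°)/2 = +114.2° + 66.9° = +181.1°.
Normalise into (−180°, 180°]: -178.9°.
(The naïve average (+114.2 + -112.0)/2 = 1.1° is on the wrong side of the globe.)

178.9°W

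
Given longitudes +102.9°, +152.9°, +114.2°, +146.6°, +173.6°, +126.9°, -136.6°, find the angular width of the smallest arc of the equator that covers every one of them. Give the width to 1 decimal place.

Sort the longitudes: -136.6°, +102.9°, +114.2°, +126.9°, +146.6°, +152.9°, +173.6°.
Eastward gaps between consecutive values (wrapping around): 239.5°, 11.3°, 12.7°, 19.7°, 6.3°, 20.7°, 49.8°.
Largest gap = 239.5° ⇒ minimal covering band is its complement: 360° − 239.5° = 120.5°.
Band runs from +102.9° eastward to -136.6°, crossing the antimeridian.

120.5°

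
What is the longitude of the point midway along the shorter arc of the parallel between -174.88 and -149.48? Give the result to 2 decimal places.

Signed shortest Δλ from -174.88° to -149.48° is +25.40°.
Midpoint longitude = -174.88° + (+25.40°)/2 = -174.88° + 12.70° = -162.18°.

-162.18°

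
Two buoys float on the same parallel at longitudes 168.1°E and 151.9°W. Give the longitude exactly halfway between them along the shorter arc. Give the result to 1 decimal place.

171.9°W

Signed shortest Δλ from +168.1° to -151.9° is +40.0°.
Midpoint longitude = +168.1° + (+40.0°)/2 = +168.1° + 20.0° = +188.1°.
Normalise into (−180°, 180°]: -171.9°.
(The naïve average (+168.1 + -151.9)/2 = 8.1° is on the wrong side of the globe.)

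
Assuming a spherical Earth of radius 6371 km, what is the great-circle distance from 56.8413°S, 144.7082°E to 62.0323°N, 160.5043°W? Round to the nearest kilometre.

Δλ = -160.5043 − 144.7082 = -305.2125°; wrapped into (−180°, 180°]: 54.7875°.
Δφ = 62.0323 − -56.8413 = 118.8736°.
a = sin²(Δφ/2) + cos φ₁ · cos φ₂ · sin²(Δλ/2) = 0.795741.
c = 2·atan2(√a, √(1−a)) = 2.20369 rad → d = 6371·c ≈ 14039.73 km.

14040 km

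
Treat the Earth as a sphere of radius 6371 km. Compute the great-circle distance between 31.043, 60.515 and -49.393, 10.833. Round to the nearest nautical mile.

Δλ = 10.833 − 60.515 = -49.682°.
Δφ = -49.393 − 31.043 = -80.436°.
a = sin²(Δφ/2) + cos φ₁ · cos φ₂ · sin²(Δλ/2) = 0.515342.
c = 2·atan2(√a, √(1−a)) = 1.60149 rad → d = 6371·c ≈ 10203.07 km ≈ 5509.22 nmi.

5509 nmi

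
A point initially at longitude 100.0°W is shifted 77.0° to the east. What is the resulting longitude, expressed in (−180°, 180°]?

Start at -100.0°; shift +77.0° → -23.0°.
-23.0° already lies in (−180°, 180°].

23.0°W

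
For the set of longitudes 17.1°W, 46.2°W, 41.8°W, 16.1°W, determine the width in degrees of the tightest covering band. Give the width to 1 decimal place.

Sort the longitudes: -46.2°, -41.8°, -17.1°, -16.1°.
Eastward gaps between consecutive values (wrapping around): 4.4°, 24.7°, 1.0°, 329.9°.
Largest gap = 329.9° ⇒ minimal covering band is its complement: 360° − 329.9° = 30.1°.
Band runs from -46.2° eastward to -16.1°.

30.1°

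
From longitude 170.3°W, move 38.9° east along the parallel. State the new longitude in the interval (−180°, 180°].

131.4°W

Start at -170.3°; shift +38.9° → -131.4°.
-131.4° already lies in (−180°, 180°].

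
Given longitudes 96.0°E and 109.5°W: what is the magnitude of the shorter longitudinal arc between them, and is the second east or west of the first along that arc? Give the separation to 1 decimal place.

Raw difference: -109.5 − 96.0 = -205.5°.
Normalise into (−180°, 180°]: -205.5° + 360° = 154.5°.
Positive ⇒ the second point lies to the east; separation 154.5°.

154.5° east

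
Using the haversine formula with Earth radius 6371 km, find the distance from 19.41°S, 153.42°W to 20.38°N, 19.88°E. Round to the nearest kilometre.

19306 km

Δλ = 19.88 − -153.42 = 173.30°.
Δφ = 20.38 − -19.41 = 39.79°.
a = sin²(Δφ/2) + cos φ₁ · cos φ₂ · sin²(Δλ/2) = 0.996909.
c = 2·atan2(√a, √(1−a)) = 3.03035 rad → d = 6371·c ≈ 19306.35 km.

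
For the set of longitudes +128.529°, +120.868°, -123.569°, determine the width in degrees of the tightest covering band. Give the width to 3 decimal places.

Sort the longitudes: -123.569°, +120.868°, +128.529°.
Eastward gaps between consecutive values (wrapping around): 244.437°, 7.661°, 107.902°.
Largest gap = 244.437° ⇒ minimal covering band is its complement: 360° − 244.437° = 115.563°.
Band runs from +120.868° eastward to -123.569°, crossing the antimeridian.

115.563°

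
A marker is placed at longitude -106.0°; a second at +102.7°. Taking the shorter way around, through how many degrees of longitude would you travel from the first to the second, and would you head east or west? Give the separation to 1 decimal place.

Raw difference: 102.7 − -106.0 = 208.7°.
Normalise into (−180°, 180°]: 208.7° − 360° = -151.3°.
Negative ⇒ the second point lies to the west; separation 151.3°.

151.3° west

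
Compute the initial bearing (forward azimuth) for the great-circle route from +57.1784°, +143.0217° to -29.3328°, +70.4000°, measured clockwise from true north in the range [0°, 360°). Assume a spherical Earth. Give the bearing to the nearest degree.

Δλ = 70.4000 − 143.0217 = -72.6217°.
θ = atan2( sin Δλ · cos φ₂ , cos φ₁ · sin φ₂ − sin φ₁ · cos φ₂ · cos Δλ )
  = atan2(-0.83199, -0.48435) = -120.206° → normalised to [0°, 360°): 239.794°.

240°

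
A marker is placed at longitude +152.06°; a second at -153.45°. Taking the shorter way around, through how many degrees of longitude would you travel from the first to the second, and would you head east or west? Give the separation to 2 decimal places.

54.49° east

Raw difference: -153.45 − 152.06 = -305.51°.
Normalise into (−180°, 180°]: -305.51° + 360° = 54.49°.
Positive ⇒ the second point lies to the east; separation 54.49°.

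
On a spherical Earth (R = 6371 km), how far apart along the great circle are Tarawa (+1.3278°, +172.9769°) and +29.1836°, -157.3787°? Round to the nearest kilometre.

Δλ = -157.3787 − 172.9769 = -330.3556°; wrapped into (−180°, 180°]: 29.6444°.
Δφ = 29.1836 − 1.3278 = 27.8558°.
a = sin²(Δφ/2) + cos φ₁ · cos φ₂ · sin²(Δλ/2) = 0.115058.
c = 2·atan2(√a, √(1−a)) = 0.69214 rad → d = 6371·c ≈ 4409.61 km.

4410 km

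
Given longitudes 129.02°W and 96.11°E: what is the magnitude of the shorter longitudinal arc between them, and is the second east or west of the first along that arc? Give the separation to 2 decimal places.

134.87° west

Raw difference: 96.11 − -129.02 = 225.13°.
Normalise into (−180°, 180°]: 225.13° − 360° = -134.87°.
Negative ⇒ the second point lies to the west; separation 134.87°.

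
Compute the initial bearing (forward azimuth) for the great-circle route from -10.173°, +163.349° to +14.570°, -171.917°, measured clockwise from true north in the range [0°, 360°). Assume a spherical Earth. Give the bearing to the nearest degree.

45°

Δλ = -171.917 − 163.349 = -335.266°; wrapped into (−180°, 180°]: 24.734°.
θ = atan2( sin Δλ · cos φ₂ , cos φ₁ · sin φ₂ − sin φ₁ · cos φ₂ · cos Δλ )
  = atan2(0.40495, 0.40287) = 45.148° → normalised to [0°, 360°): 45.148°.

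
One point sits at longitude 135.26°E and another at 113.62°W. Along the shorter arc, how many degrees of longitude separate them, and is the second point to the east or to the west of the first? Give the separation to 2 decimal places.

111.12° east

Raw difference: -113.62 − 135.26 = -248.88°.
Normalise into (−180°, 180°]: -248.88° + 360° = 111.12°.
Positive ⇒ the second point lies to the east; separation 111.12°.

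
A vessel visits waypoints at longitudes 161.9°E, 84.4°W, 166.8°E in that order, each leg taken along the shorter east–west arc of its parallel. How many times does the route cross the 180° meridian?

Leg 1: +161.9° → -84.4°, shortest Δλ = 113.7° (east) — crosses 180°.
Leg 2: -84.4° → +166.8°, shortest Δλ = -108.8° (west) — crosses 180°.
Total crossings: 2.

2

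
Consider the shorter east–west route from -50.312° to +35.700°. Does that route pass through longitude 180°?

Signed shortest Δλ = ((35.700 − -50.312 + 180) mod 360) − 180 = 86.012°.
Going east by 86.012° from -50.312° reaches +35.700° without touching 180°.

No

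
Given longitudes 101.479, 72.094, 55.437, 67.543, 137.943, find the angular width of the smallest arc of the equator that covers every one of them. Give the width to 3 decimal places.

Sort the longitudes: +55.437°, +67.543°, +72.094°, +101.479°, +137.943°.
Eastward gaps between consecutive values (wrapping around): 12.106°, 4.551°, 29.385°, 36.464°, 277.494°.
Largest gap = 277.494° ⇒ minimal covering band is its complement: 360° − 277.494° = 82.506°.
Band runs from +55.437° eastward to +137.943°.

82.506°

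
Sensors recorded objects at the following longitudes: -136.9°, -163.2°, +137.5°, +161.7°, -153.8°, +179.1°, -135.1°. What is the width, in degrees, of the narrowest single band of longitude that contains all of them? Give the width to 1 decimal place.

87.4°

Sort the longitudes: -163.2°, -153.8°, -136.9°, -135.1°, +137.5°, +161.7°, +179.1°.
Eastward gaps between consecutive values (wrapping around): 9.4°, 16.9°, 1.8°, 272.6°, 24.2°, 17.4°, 17.7°.
Largest gap = 272.6° ⇒ minimal covering band is its complement: 360° − 272.6° = 87.4°.
Band runs from +137.5° eastward to -135.1°, crossing the antimeridian.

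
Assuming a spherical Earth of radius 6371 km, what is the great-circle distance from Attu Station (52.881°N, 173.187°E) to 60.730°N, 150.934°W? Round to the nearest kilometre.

Δλ = -150.934 − 173.187 = -324.121°; wrapped into (−180°, 180°]: 35.879°.
Δφ = 60.730 − 52.881 = 7.849°.
a = sin²(Δφ/2) + cos φ₁ · cos φ₂ · sin²(Δλ/2) = 0.032677.
c = 2·atan2(√a, √(1−a)) = 0.36353 rad → d = 6371·c ≈ 2316.06 km.

2316 km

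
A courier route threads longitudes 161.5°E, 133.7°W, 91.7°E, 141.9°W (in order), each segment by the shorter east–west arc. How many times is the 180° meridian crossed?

Leg 1: +161.5° → -133.7°, shortest Δλ = 64.8° (east) — crosses 180°.
Leg 2: -133.7° → +91.7°, shortest Δλ = -134.6° (west) — crosses 180°.
Leg 3: +91.7° → -141.9°, shortest Δλ = 126.4° (east) — crosses 180°.
Total crossings: 3.

3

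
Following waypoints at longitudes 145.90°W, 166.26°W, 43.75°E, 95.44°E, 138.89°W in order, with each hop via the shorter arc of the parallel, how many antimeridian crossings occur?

2

Leg 1: -145.90° → -166.26°, shortest Δλ = -20.36° (west) — does not cross 180°.
Leg 2: -166.26° → +43.75°, shortest Δλ = -149.99° (west) — crosses 180°.
Leg 3: +43.75° → +95.44°, shortest Δλ = 51.69° (east) — does not cross 180°.
Leg 4: +95.44° → -138.89°, shortest Δλ = 125.67° (east) — crosses 180°.
Total crossings: 2.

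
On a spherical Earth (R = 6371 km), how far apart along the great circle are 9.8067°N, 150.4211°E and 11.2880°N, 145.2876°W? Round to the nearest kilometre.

7016 km

Δλ = -145.2876 − 150.4211 = -295.7087°; wrapped into (−180°, 180°]: 64.2913°.
Δφ = 11.2880 − 9.8067 = 1.4813°.
a = sin²(Δφ/2) + cos φ₁ · cos φ₂ · sin²(Δλ/2) = 0.273736.
c = 2·atan2(√a, √(1−a)) = 1.10120 rad → d = 6371·c ≈ 7015.73 km.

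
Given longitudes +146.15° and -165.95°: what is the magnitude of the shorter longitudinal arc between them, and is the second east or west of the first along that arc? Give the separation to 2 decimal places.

Raw difference: -165.95 − 146.15 = -312.1°.
Normalise into (−180°, 180°]: -312.1° + 360° = 47.9°.
Positive ⇒ the second point lies to the east; separation 47.90°.

47.90° east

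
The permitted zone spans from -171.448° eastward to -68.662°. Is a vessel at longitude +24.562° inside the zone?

No

Band width going east from -171.448° to -68.662°: ((-68.662 − -171.448) mod 360) = 102.786°.
Offset of +24.562° east of the west edge: ((24.562 − -171.448) mod 360) = 196.010°.
196.010° > 102.786° ⇒ outside.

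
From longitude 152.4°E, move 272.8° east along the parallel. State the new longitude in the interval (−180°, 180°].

Start at +152.4°; shift +272.8° → +425.2°.
+425.2° lies outside (−180°, 180°]; subtract 360° → +65.2°.

65.2°E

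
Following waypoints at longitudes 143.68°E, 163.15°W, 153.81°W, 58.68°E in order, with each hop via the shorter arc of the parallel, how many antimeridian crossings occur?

Leg 1: +143.68° → -163.15°, shortest Δλ = 53.17° (east) — crosses 180°.
Leg 2: -163.15° → -153.81°, shortest Δλ = 9.34° (east) — does not cross 180°.
Leg 3: -153.81° → +58.68°, shortest Δλ = -147.51° (west) — crosses 180°.
Total crossings: 2.

2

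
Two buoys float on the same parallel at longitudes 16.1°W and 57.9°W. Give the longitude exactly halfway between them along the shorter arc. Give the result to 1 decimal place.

Signed shortest Δλ from -16.1° to -57.9° is -41.8°.
Midpoint longitude = -16.1° + (-41.8°)/2 = -16.1° − 20.9° = -37.0°.

37.0°W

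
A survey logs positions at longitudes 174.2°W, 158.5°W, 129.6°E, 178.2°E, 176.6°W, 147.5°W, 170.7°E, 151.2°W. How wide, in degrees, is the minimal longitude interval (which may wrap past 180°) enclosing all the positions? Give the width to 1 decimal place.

Sort the longitudes: -176.6°, -174.2°, -158.5°, -151.2°, -147.5°, +129.6°, +170.7°, +178.2°.
Eastward gaps between consecutive values (wrapping around): 2.4°, 15.7°, 7.3°, 3.7°, 277.1°, 41.1°, 7.5°, 5.2°.
Largest gap = 277.1° ⇒ minimal covering band is its complement: 360° − 277.1° = 82.9°.
Band runs from +129.6° eastward to -147.5°, crossing the antimeridian.

82.9°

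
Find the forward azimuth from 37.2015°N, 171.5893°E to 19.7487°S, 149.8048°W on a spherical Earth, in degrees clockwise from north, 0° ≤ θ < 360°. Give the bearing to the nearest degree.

Δλ = -149.8048 − 171.5893 = -321.3941°; wrapped into (−180°, 180°]: 38.6059°.
θ = atan2( sin Δλ · cos φ₂ , cos φ₁ · sin φ₂ − sin φ₁ · cos φ₂ · cos Δλ )
  = atan2(0.58726, -0.71383) = 140.556° → normalised to [0°, 360°): 140.556°.

141°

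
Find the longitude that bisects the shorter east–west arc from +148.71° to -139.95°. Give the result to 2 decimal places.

-175.62°

Signed shortest Δλ from +148.71° to -139.95° is +71.34°.
Midpoint longitude = +148.71° + (+71.34°)/2 = +148.71° + 35.67° = +184.38°.
Normalise into (−180°, 180°]: -175.62°.
(The naïve average (+148.71 + -139.95)/2 = 4.38° is on the wrong side of the globe.)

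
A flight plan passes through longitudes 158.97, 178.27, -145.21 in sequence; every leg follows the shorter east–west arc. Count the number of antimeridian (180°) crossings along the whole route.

1

Leg 1: +158.97° → +178.27°, shortest Δλ = 19.3° (east) — does not cross 180°.
Leg 2: +178.27° → -145.21°, shortest Δλ = 36.52° (east) — crosses 180°.
Total crossings: 1.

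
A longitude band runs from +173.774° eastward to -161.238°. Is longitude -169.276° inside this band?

Yes

Band width going east from +173.774° to -161.238°: ((-161.238 − 173.774) mod 360) = 24.988°.
Offset of -169.276° east of the west edge: ((-169.276 − 173.774) mod 360) = 16.950°.
16.950° ≤ 24.988° ⇒ inside.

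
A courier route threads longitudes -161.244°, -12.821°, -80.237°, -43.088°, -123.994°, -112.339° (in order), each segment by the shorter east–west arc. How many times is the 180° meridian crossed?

0

Leg 1: -161.244° → -12.821°, shortest Δλ = 148.423° (east) — does not cross 180°.
Leg 2: -12.821° → -80.237°, shortest Δλ = -67.416° (west) — does not cross 180°.
Leg 3: -80.237° → -43.088°, shortest Δλ = 37.149° (east) — does not cross 180°.
Leg 4: -43.088° → -123.994°, shortest Δλ = -80.906° (west) — does not cross 180°.
Leg 5: -123.994° → -112.339°, shortest Δλ = 11.655° (east) — does not cross 180°.
Total crossings: 0.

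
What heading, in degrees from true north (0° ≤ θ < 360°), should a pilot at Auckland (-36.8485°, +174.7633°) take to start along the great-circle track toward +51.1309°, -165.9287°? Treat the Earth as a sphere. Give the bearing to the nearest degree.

Δλ = -165.9287 − 174.7633 = -340.6920°; wrapped into (−180°, 180°]: 19.3080°.
θ = atan2( sin Δλ · cos φ₂ , cos φ₁ · sin φ₂ − sin φ₁ · cos φ₂ · cos Δλ )
  = atan2(0.20749, 0.97821) = 11.976° → normalised to [0°, 360°): 11.976°.

12°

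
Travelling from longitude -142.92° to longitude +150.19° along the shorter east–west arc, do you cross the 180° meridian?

Naïve |150.19 − -142.92| = 293.11° > 180°, so the shorter arc goes the other way round — across 180°.
Signed shortest Δλ = ((150.19 − -142.92 + 180) mod 360) − 180 = -66.89°.
Going west by 66.89° from -142.92° passes through 180° before reaching +150.19°.

Yes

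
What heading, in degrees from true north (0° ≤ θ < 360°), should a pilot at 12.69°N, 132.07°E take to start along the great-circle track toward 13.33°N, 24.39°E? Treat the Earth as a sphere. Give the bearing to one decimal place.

Δλ = 24.39 − 132.07 = -107.68°.
θ = atan2( sin Δλ · cos φ₂ , cos φ₁ · sin φ₂ − sin φ₁ · cos φ₂ · cos Δλ )
  = atan2(-0.92710, 0.28985) = -72.639° → normalised to [0°, 360°): 287.361°.

287.4°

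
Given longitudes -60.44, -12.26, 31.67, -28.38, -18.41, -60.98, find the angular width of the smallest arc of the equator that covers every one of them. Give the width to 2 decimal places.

Sort the longitudes: -60.98°, -60.44°, -28.38°, -18.41°, -12.26°, +31.67°.
Eastward gaps between consecutive values (wrapping around): 0.54°, 32.06°, 9.97°, 6.15°, 43.93°, 267.35°.
Largest gap = 267.35° ⇒ minimal covering band is its complement: 360° − 267.35° = 92.65°.
Band runs from -60.98° eastward to +31.67°.

92.65°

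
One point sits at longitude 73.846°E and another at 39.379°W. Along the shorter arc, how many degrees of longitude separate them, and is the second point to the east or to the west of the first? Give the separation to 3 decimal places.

Raw difference: -39.379 − 73.846 = -113.225°.
Normalise into (−180°, 180°]: -113.225° stays -113.225°.
Negative ⇒ the second point lies to the west; separation 113.225°.

113.225° west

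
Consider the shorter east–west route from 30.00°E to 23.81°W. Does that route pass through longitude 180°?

Signed shortest Δλ = ((-23.81 − 30.00 + 180) mod 360) − 180 = -53.81°.
Going west by 53.81° from +30.00° reaches -23.81° without touching 180°.

No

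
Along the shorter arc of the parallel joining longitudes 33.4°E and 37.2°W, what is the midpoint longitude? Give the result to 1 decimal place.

Signed shortest Δλ from +33.4° to -37.2° is -70.6°.
Midpoint longitude = +33.4° + (-70.6°)/2 = +33.4° − 35.3° = -1.9°.

1.9°W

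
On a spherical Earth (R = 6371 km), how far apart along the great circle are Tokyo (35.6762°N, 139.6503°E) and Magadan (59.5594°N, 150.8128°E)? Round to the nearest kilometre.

Δλ = 150.8128 − 139.6503 = 11.1625°.
Δφ = 59.5594 − 35.6762 = 23.8832°.
a = sin²(Δφ/2) + cos φ₁ · cos φ₂ · sin²(Δλ/2) = 0.046707.
c = 2·atan2(√a, √(1−a)) = 0.43567 rad → d = 6371·c ≈ 2775.66 km.

2776 km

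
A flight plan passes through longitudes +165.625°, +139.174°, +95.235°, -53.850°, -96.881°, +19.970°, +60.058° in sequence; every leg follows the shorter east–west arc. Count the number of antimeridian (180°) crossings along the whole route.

Leg 1: +165.625° → +139.174°, shortest Δλ = -26.451° (west) — does not cross 180°.
Leg 2: +139.174° → +95.235°, shortest Δλ = -43.939° (west) — does not cross 180°.
Leg 3: +95.235° → -53.850°, shortest Δλ = -149.085° (west) — does not cross 180°.
Leg 4: -53.850° → -96.881°, shortest Δλ = -43.031° (west) — does not cross 180°.
Leg 5: -96.881° → +19.970°, shortest Δλ = 116.851° (east) — does not cross 180°.
Leg 6: +19.970° → +60.058°, shortest Δλ = 40.088° (east) — does not cross 180°.
Total crossings: 0.

0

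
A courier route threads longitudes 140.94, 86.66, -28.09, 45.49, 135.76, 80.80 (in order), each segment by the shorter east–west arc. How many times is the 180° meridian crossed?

Leg 1: +140.94° → +86.66°, shortest Δλ = -54.28° (west) — does not cross 180°.
Leg 2: +86.66° → -28.09°, shortest Δλ = -114.75° (west) — does not cross 180°.
Leg 3: -28.09° → +45.49°, shortest Δλ = 73.58° (east) — does not cross 180°.
Leg 4: +45.49° → +135.76°, shortest Δλ = 90.27° (east) — does not cross 180°.
Leg 5: +135.76° → +80.80°, shortest Δλ = -54.96° (west) — does not cross 180°.
Total crossings: 0.

0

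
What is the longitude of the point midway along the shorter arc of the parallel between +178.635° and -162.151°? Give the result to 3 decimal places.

Signed shortest Δλ from +178.635° to -162.151° is +19.214°.
Midpoint longitude = +178.635° + (+19.214°)/2 = +178.635° + 9.607° = +188.242°.
Normalise into (−180°, 180°]: -171.758°.
(The naïve average (+178.635 + -162.151)/2 = 8.242° is on the wrong side of the globe.)

-171.758°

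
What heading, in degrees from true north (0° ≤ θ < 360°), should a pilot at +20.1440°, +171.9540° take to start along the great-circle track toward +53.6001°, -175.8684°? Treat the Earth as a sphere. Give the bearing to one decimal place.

12.7°

Δλ = -175.8684 − 171.9540 = -347.8224°; wrapped into (−180°, 180°]: 12.1776°.
θ = atan2( sin Δλ · cos φ₂ , cos φ₁ · sin φ₂ − sin φ₁ · cos φ₂ · cos Δλ )
  = atan2(0.12518, 0.55590) = 12.690° → normalised to [0°, 360°): 12.690°.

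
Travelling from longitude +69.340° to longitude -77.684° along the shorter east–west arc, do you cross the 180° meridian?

No

Signed shortest Δλ = ((-77.684 − 69.340 + 180) mod 360) − 180 = -147.024°.
Going west by 147.024° from +69.340° reaches -77.684° without touching 180°.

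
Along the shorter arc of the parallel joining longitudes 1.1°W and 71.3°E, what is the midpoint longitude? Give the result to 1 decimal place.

35.1°E

Signed shortest Δλ from -1.1° to +71.3° is +72.4°.
Midpoint longitude = -1.1° + (+72.4°)/2 = -1.1° + 36.2° = +35.1°.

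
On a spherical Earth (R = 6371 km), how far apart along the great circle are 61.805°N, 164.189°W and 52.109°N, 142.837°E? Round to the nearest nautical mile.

Δλ = 142.837 − -164.189 = 307.026°; wrapped into (−180°, 180°]: -52.974°.
Δφ = 52.109 − 61.805 = -9.696°.
a = sin²(Δφ/2) + cos φ₁ · cos φ₂ · sin²(Δλ/2) = 0.064862.
c = 2·atan2(√a, √(1−a)) = 0.51503 rad → d = 6371·c ≈ 3281.27 km ≈ 1771.74 nmi.

1772 nmi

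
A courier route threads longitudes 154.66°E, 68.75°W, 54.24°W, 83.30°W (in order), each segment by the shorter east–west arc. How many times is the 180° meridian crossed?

1

Leg 1: +154.66° → -68.75°, shortest Δλ = 136.59° (east) — crosses 180°.
Leg 2: -68.75° → -54.24°, shortest Δλ = 14.51° (east) — does not cross 180°.
Leg 3: -54.24° → -83.30°, shortest Δλ = -29.06° (west) — does not cross 180°.
Total crossings: 1.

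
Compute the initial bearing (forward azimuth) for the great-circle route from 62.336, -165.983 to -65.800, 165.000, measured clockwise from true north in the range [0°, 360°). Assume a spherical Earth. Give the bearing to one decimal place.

Δλ = 165.000 − -165.983 = 330.983°; wrapped into (−180°, 180°]: -29.017°.
θ = atan2( sin Δλ · cos φ₂ , cos φ₁ · sin φ₂ − sin φ₁ · cos φ₂ · cos Δλ )
  = atan2(-0.19884, -0.74097) = -164.979° → normalised to [0°, 360°): 195.021°.

195.0°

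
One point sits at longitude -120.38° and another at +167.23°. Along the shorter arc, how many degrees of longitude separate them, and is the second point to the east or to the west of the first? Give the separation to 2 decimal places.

72.39° west

Raw difference: 167.23 − -120.38 = 287.61°.
Normalise into (−180°, 180°]: 287.61° − 360° = -72.39°.
Negative ⇒ the second point lies to the west; separation 72.39°.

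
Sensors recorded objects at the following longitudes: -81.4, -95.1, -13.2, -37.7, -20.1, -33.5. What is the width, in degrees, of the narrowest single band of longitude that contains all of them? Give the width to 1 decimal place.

Sort the longitudes: -95.1°, -81.4°, -37.7°, -33.5°, -20.1°, -13.2°.
Eastward gaps between consecutive values (wrapping around): 13.7°, 43.7°, 4.2°, 13.4°, 6.9°, 278.1°.
Largest gap = 278.1° ⇒ minimal covering band is its complement: 360° − 278.1° = 81.9°.
Band runs from -95.1° eastward to -13.2°.

81.9°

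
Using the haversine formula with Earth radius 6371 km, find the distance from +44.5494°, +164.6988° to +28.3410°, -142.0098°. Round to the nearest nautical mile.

Δλ = -142.0098 − 164.6988 = -306.7086°; wrapped into (−180°, 180°]: 53.2914°.
Δφ = 28.3410 − 44.5494 = -16.2084°.
a = sin²(Δφ/2) + cos φ₁ · cos φ₂ · sin²(Δλ/2) = 0.146026.
c = 2·atan2(√a, √(1−a)) = 0.78421 rad → d = 6371·c ≈ 4996.19 km ≈ 2697.73 nmi.

2698 nmi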